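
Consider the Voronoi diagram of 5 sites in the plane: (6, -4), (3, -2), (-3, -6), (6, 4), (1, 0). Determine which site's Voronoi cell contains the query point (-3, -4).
Nearest site = (-3, -6)

The Voronoi cell of site s contains exactly those query points closer to s than to any other site. Compute squared distances from q = (-3, -4) to each site:
  (-3 − -3)² + (-6 − -4)² = 4
  (1 − -3)² + (0 − -4)² = 32
  (3 − -3)² + (-2 − -4)² = 40
  (6 − -3)² + (-4 − -4)² = 81
  (6 − -3)² + (4 − -4)² = 145
Minimum is attained by (-3, -6), so q lies in its Voronoi cell.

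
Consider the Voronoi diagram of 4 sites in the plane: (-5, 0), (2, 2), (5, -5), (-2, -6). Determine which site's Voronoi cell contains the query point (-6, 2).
Nearest site = (-5, 0)

The Voronoi cell of site s contains exactly those query points closer to s than to any other site. Compute squared distances from q = (-6, 2) to each site:
  (-5 − -6)² + (0 − 2)² = 5
  (2 − -6)² + (2 − 2)² = 64
  (-2 − -6)² + (-6 − 2)² = 80
  (5 − -6)² + (-5 − 2)² = 170
Minimum is attained by (-5, 0), so q lies in its Voronoi cell.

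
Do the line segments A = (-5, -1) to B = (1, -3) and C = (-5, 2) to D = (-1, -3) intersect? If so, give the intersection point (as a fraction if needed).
Yes; intersection at (-19/11, -23/11) (t = 6/11 on AB, s = 9/11 on CD)

Parametrize AB as A + t(B − A) = (-5 + 6 t, -1 + -2 t) and CD as C + s(D − C) = (-5 + 4 s, 2 + -5 s). Solve the linear system for (t, s). Determinant = 22 ≠ 0, so a unique intersection of the containing lines exists. Solution: t = 6/11, s = 9/11 — both in [0, 1], so the segments cross. Intersection point: (-19/11, -23/11).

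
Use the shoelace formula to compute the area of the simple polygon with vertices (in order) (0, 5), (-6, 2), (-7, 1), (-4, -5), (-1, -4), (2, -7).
Area = 113/2

Shoelace formula: Area = (1/2) |Σ_i (x_i · y_{i+1} − x_{i+1} · y_i)| (indices mod n). Compute each cross term:
  (0)(2) − (-6)(5) = 30
  (-6)(1) − (-7)(2) = 8
  (-7)(-5) − (-4)(1) = 39
  (-4)(-4) − (-1)(-5) = 11
  (-1)(-7) − (2)(-4) = 15
  (2)(5) − (0)(-7) = 10
Sum = 113, so (signed) Area = 113/2 = 113/2, |Area| = 113/2.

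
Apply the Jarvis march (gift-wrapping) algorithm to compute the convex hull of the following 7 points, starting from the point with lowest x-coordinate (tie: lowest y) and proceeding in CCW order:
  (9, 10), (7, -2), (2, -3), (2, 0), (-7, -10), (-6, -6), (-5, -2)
Hull (CCW) = [(-7, -10), (7, -2), (9, 10), (-5, -2)]

Jarvis march: at each step, from the current hull vertex p, select the next vertex q as the point such that every other point lies strictly to the left of (or on) the directed line p → q. (Equivalently: for every other point r, the cross product (q − p) × (r − p) ≥ 0.)
Starting point (lowest x, tie lowest y): (-7, -10). Wrap until returning to start. Resulting hull: (-7, -10), (7, -2), (9, 10), (-5, -2).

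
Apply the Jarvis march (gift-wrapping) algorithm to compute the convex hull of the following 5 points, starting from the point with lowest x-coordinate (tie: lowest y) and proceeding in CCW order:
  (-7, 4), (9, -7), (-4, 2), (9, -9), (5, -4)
Hull (CCW) = [(-7, 4), (9, -9), (9, -7), (5, -4)]

Jarvis march: at each step, from the current hull vertex p, select the next vertex q as the point such that every other point lies strictly to the left of (or on) the directed line p → q. (Equivalently: for every other point r, the cross product (q − p) × (r − p) ≥ 0.)
Starting point (lowest x, tie lowest y): (-7, 4). Wrap until returning to start. Resulting hull: (-7, 4), (9, -9), (9, -7), (5, -4).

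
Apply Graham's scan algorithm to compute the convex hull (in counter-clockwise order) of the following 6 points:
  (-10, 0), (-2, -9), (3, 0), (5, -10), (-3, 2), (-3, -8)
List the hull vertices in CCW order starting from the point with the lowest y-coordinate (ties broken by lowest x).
Hull (CCW) = [(5, -10), (3, 0), (-3, 2), (-10, 0), (-3, -8), (-2, -9)]

Graham scan procedure:
  1. Find the pivot p₀ = point with lowest y (tie → lowest x): (5, -10).
  2. Sort the remaining points by polar angle around p₀.
  3. Walk through sorted points, maintaining a stack; pop the top while the last three entries make a non-left turn (cross product ≤ 0).
  4. Final stack is the convex hull in CCW order: (5, -10), (3, 0), (-3, 2), (-10, 0), (-3, -8), (-2, -9).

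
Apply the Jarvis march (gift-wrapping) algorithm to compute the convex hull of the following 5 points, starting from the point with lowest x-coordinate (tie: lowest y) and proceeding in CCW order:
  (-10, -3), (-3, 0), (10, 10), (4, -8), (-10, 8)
Hull (CCW) = [(-10, -3), (4, -8), (10, 10), (-10, 8)]

Jarvis march: at each step, from the current hull vertex p, select the next vertex q as the point such that every other point lies strictly to the left of (or on) the directed line p → q. (Equivalently: for every other point r, the cross product (q − p) × (r − p) ≥ 0.)
Starting point (lowest x, tie lowest y): (-10, -3). Wrap until returning to start. Resulting hull: (-10, -3), (4, -8), (10, 10), (-10, 8).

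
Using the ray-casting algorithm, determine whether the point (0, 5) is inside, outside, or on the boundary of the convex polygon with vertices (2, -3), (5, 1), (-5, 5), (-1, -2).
The point (0, 5) lies strictly outside the polygon

Cast a horizontal ray to the right from the query point and count how many polygon edges it crosses (each edge strictly once or zero times, handled with the usual half-open convention). 
Parity of crossings → even ⇒ outside.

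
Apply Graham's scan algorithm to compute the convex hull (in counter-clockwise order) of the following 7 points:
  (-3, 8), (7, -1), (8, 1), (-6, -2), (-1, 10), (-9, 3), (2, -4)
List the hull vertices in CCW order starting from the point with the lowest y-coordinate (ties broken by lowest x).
Hull (CCW) = [(2, -4), (7, -1), (8, 1), (-1, 10), (-9, 3), (-6, -2)]

Graham scan procedure:
  1. Find the pivot p₀ = point with lowest y (tie → lowest x): (2, -4).
  2. Sort the remaining points by polar angle around p₀.
  3. Walk through sorted points, maintaining a stack; pop the top while the last three entries make a non-left turn (cross product ≤ 0).
  4. Final stack is the convex hull in CCW order: (2, -4), (7, -1), (8, 1), (-1, 10), (-9, 3), (-6, -2).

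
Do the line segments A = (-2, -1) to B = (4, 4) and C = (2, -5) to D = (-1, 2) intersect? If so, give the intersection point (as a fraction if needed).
Yes; intersection at (-6/19, 23/57) (t = 16/57 on AB, s = 44/57 on CD)

Parametrize AB as A + t(B − A) = (-2 + 6 t, -1 + 5 t) and CD as C + s(D − C) = (2 + -3 s, -5 + 7 s). Solve the linear system for (t, s). Determinant = -57 ≠ 0, so a unique intersection of the containing lines exists. Solution: t = 16/57, s = 44/57 — both in [0, 1], so the segments cross. Intersection point: (-6/19, 23/57).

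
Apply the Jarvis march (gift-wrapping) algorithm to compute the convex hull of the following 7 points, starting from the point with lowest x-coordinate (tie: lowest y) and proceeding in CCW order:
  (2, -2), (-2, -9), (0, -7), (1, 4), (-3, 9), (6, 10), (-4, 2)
Hull (CCW) = [(-4, 2), (-2, -9), (0, -7), (2, -2), (6, 10), (-3, 9)]

Jarvis march: at each step, from the current hull vertex p, select the next vertex q as the point such that every other point lies strictly to the left of (or on) the directed line p → q. (Equivalently: for every other point r, the cross product (q − p) × (r − p) ≥ 0.)
Starting point (lowest x, tie lowest y): (-4, 2). Wrap until returning to start. Resulting hull: (-4, 2), (-2, -9), (0, -7), (2, -2), (6, 10), (-3, 9).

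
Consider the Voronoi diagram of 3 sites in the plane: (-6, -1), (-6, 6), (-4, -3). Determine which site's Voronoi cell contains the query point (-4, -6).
Nearest site = (-4, -3)

The Voronoi cell of site s contains exactly those query points closer to s than to any other site. Compute squared distances from q = (-4, -6) to each site:
  (-4 − -4)² + (-3 − -6)² = 9
  (-6 − -4)² + (-1 − -6)² = 29
  (-6 − -4)² + (6 − -6)² = 148
Minimum is attained by (-4, -3), so q lies in its Voronoi cell.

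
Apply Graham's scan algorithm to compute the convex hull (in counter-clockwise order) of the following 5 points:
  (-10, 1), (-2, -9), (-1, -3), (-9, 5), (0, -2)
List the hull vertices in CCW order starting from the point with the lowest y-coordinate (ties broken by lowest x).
Hull (CCW) = [(-2, -9), (0, -2), (-9, 5), (-10, 1)]

Graham scan procedure:
  1. Find the pivot p₀ = point with lowest y (tie → lowest x): (-2, -9).
  2. Sort the remaining points by polar angle around p₀.
  3. Walk through sorted points, maintaining a stack; pop the top while the last three entries make a non-left turn (cross product ≤ 0).
  4. Final stack is the convex hull in CCW order: (-2, -9), (0, -2), (-9, 5), (-10, 1).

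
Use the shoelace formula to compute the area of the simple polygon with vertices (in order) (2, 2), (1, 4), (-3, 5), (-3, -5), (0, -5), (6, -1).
Area = 56

Shoelace formula: Area = (1/2) |Σ_i (x_i · y_{i+1} − x_{i+1} · y_i)| (indices mod n). Compute each cross term:
  (2)(4) − (1)(2) = 6
  (1)(5) − (-3)(4) = 17
  (-3)(-5) − (-3)(5) = 30
  (-3)(-5) − (0)(-5) = 15
  (0)(-1) − (6)(-5) = 30
  (6)(2) − (2)(-1) = 14
Sum = 112, so (signed) Area = 112/2 = 56, |Area| = 56.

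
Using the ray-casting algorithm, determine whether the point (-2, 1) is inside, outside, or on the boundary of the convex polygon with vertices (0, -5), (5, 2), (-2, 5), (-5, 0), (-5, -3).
The point (-2, 1) lies strictly inside the polygon

Cast a horizontal ray to the right from the query point and count how many polygon edges it crosses (each edge strictly once or zero times, handled with the usual half-open convention). 
Parity of crossings → odd ⇒ inside.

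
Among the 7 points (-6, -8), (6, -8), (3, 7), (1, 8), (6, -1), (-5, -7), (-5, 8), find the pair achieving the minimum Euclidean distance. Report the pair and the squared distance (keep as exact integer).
Pair = ((-6, -8), (-5, -7)); squared distance = 2

Compute all C(7, 2) = 21 pairwise squared distances (x_i − x_j)² + (y_i − y_j)². The minimum is 2, attained by the pair ((-6, -8), (-5, -7)).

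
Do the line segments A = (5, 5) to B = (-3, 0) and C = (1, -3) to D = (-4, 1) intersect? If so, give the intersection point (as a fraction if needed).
Yes; intersection at (-163/57, 5/57) (t = 56/57 on AB, s = 44/57 on CD)

Parametrize AB as A + t(B − A) = (5 + -8 t, 5 + -5 t) and CD as C + s(D − C) = (1 + -5 s, -3 + 4 s). Solve the linear system for (t, s). Determinant = 57 ≠ 0, so a unique intersection of the containing lines exists. Solution: t = 56/57, s = 44/57 — both in [0, 1], so the segments cross. Intersection point: (-163/57, 5/57).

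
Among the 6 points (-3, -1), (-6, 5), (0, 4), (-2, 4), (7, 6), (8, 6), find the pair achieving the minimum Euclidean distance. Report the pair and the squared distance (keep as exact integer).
Pair = ((7, 6), (8, 6)); squared distance = 1

Compute all C(6, 2) = 15 pairwise squared distances (x_i − x_j)² + (y_i − y_j)². The minimum is 1, attained by the pair ((7, 6), (8, 6)).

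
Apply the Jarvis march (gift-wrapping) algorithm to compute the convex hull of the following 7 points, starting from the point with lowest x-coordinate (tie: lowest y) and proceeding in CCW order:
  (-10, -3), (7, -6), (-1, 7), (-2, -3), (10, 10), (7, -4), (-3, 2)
Hull (CCW) = [(-10, -3), (7, -6), (10, 10), (-1, 7)]

Jarvis march: at each step, from the current hull vertex p, select the next vertex q as the point such that every other point lies strictly to the left of (or on) the directed line p → q. (Equivalently: for every other point r, the cross product (q − p) × (r − p) ≥ 0.)
Starting point (lowest x, tie lowest y): (-10, -3). Wrap until returning to start. Resulting hull: (-10, -3), (7, -6), (10, 10), (-1, 7).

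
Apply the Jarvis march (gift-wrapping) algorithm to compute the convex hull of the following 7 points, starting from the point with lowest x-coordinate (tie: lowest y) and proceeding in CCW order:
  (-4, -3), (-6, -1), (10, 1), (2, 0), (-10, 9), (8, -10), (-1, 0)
Hull (CCW) = [(-10, 9), (-6, -1), (-4, -3), (8, -10), (10, 1)]

Jarvis march: at each step, from the current hull vertex p, select the next vertex q as the point such that every other point lies strictly to the left of (or on) the directed line p → q. (Equivalently: for every other point r, the cross product (q − p) × (r − p) ≥ 0.)
Starting point (lowest x, tie lowest y): (-10, 9). Wrap until returning to start. Resulting hull: (-10, 9), (-6, -1), (-4, -3), (8, -10), (10, 1).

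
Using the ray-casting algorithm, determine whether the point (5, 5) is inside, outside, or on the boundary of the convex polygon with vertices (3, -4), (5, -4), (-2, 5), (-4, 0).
The point (5, 5) lies strictly outside the polygon

Cast a horizontal ray to the right from the query point and count how many polygon edges it crosses (each edge strictly once or zero times, handled with the usual half-open convention). 
Parity of crossings → even ⇒ outside.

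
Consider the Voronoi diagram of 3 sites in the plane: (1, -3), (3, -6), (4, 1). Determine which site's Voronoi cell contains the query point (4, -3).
Nearest site = (1, -3)

The Voronoi cell of site s contains exactly those query points closer to s than to any other site. Compute squared distances from q = (4, -3) to each site:
  (1 − 4)² + (-3 − -3)² = 9
  (3 − 4)² + (-6 − -3)² = 10
  (4 − 4)² + (1 − -3)² = 16
Minimum is attained by (1, -3), so q lies in its Voronoi cell.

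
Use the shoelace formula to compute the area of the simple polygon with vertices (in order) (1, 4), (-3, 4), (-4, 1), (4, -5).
Area = 33

Shoelace formula: Area = (1/2) |Σ_i (x_i · y_{i+1} − x_{i+1} · y_i)| (indices mod n). Compute each cross term:
  (1)(4) − (-3)(4) = 16
  (-3)(1) − (-4)(4) = 13
  (-4)(-5) − (4)(1) = 16
  (4)(4) − (1)(-5) = 21
Sum = 66, so (signed) Area = 66/2 = 33, |Area| = 33.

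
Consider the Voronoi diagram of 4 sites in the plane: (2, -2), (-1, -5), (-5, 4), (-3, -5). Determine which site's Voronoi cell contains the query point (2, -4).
Nearest site = (2, -2)

The Voronoi cell of site s contains exactly those query points closer to s than to any other site. Compute squared distances from q = (2, -4) to each site:
  (2 − 2)² + (-2 − -4)² = 4
  (-1 − 2)² + (-5 − -4)² = 10
  (-3 − 2)² + (-5 − -4)² = 26
  (-5 − 2)² + (4 − -4)² = 113
Minimum is attained by (2, -2), so q lies in its Voronoi cell.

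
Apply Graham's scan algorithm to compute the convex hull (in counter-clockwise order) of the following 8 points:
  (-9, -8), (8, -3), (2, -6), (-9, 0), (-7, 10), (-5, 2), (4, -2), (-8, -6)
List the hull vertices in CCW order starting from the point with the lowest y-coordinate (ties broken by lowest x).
Hull (CCW) = [(-9, -8), (2, -6), (8, -3), (-7, 10), (-9, 0)]

Graham scan procedure:
  1. Find the pivot p₀ = point with lowest y (tie → lowest x): (-9, -8).
  2. Sort the remaining points by polar angle around p₀.
  3. Walk through sorted points, maintaining a stack; pop the top while the last three entries make a non-left turn (cross product ≤ 0).
  4. Final stack is the convex hull in CCW order: (-9, -8), (2, -6), (8, -3), (-7, 10), (-9, 0).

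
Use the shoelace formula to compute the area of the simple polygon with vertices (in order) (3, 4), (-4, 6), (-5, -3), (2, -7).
Area = 73

Shoelace formula: Area = (1/2) |Σ_i (x_i · y_{i+1} − x_{i+1} · y_i)| (indices mod n). Compute each cross term:
  (3)(6) − (-4)(4) = 34
  (-4)(-3) − (-5)(6) = 42
  (-5)(-7) − (2)(-3) = 41
  (2)(4) − (3)(-7) = 29
Sum = 146, so (signed) Area = 146/2 = 73, |Area| = 73.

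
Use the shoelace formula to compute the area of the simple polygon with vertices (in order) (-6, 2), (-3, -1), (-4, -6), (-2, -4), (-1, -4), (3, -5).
Area = 27/2

Shoelace formula: Area = (1/2) |Σ_i (x_i · y_{i+1} − x_{i+1} · y_i)| (indices mod n). Compute each cross term:
  (-6)(-1) − (-3)(2) = 12
  (-3)(-6) − (-4)(-1) = 14
  (-4)(-4) − (-2)(-6) = 4
  (-2)(-4) − (-1)(-4) = 4
  (-1)(-5) − (3)(-4) = 17
  (3)(2) − (-6)(-5) = -24
Sum = 27, so (signed) Area = 27/2 = 27/2, |Area| = 27/2.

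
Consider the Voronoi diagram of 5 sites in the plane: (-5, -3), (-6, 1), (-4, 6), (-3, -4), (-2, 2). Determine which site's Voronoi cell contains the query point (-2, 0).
Nearest site = (-2, 2)

The Voronoi cell of site s contains exactly those query points closer to s than to any other site. Compute squared distances from q = (-2, 0) to each site:
  (-2 − -2)² + (2 − 0)² = 4
  (-6 − -2)² + (1 − 0)² = 17
  (-3 − -2)² + (-4 − 0)² = 17
  (-5 − -2)² + (-3 − 0)² = 18
  (-4 − -2)² + (6 − 0)² = 40
Minimum is attained by (-2, 2), so q lies in its Voronoi cell.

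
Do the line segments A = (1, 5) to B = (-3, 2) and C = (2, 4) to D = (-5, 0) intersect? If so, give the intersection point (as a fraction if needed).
No (intersection of containing lines falls outside at least one segment)

Parametrize and solve: t = 11/5, s = 7/5. At least one of these is outside [0, 1], so the segments do not intersect.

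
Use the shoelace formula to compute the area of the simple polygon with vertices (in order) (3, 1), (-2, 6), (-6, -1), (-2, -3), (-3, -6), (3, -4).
Area = 61

Shoelace formula: Area = (1/2) |Σ_i (x_i · y_{i+1} − x_{i+1} · y_i)| (indices mod n). Compute each cross term:
  (3)(6) − (-2)(1) = 20
  (-2)(-1) − (-6)(6) = 38
  (-6)(-3) − (-2)(-1) = 16
  (-2)(-6) − (-3)(-3) = 3
  (-3)(-4) − (3)(-6) = 30
  (3)(1) − (3)(-4) = 15
Sum = 122, so (signed) Area = 122/2 = 61, |Area| = 61.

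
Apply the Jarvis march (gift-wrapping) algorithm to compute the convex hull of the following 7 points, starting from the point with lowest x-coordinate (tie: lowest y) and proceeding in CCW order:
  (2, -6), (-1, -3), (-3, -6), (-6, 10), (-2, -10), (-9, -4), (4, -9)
Hull (CCW) = [(-9, -4), (-2, -10), (4, -9), (-6, 10)]

Jarvis march: at each step, from the current hull vertex p, select the next vertex q as the point such that every other point lies strictly to the left of (or on) the directed line p → q. (Equivalently: for every other point r, the cross product (q − p) × (r − p) ≥ 0.)
Starting point (lowest x, tie lowest y): (-9, -4). Wrap until returning to start. Resulting hull: (-9, -4), (-2, -10), (4, -9), (-6, 10).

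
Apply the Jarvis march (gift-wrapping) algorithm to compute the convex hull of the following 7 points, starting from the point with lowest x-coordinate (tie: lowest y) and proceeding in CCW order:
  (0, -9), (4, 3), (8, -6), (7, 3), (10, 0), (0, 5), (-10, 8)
Hull (CCW) = [(-10, 8), (0, -9), (8, -6), (10, 0), (7, 3)]

Jarvis march: at each step, from the current hull vertex p, select the next vertex q as the point such that every other point lies strictly to the left of (or on) the directed line p → q. (Equivalently: for every other point r, the cross product (q − p) × (r − p) ≥ 0.)
Starting point (lowest x, tie lowest y): (-10, 8). Wrap until returning to start. Resulting hull: (-10, 8), (0, -9), (8, -6), (10, 0), (7, 3).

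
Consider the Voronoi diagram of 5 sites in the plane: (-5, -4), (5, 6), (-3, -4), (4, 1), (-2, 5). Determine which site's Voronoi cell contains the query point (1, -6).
Nearest site = (-3, -4)

The Voronoi cell of site s contains exactly those query points closer to s than to any other site. Compute squared distances from q = (1, -6) to each site:
  (-3 − 1)² + (-4 − -6)² = 20
  (-5 − 1)² + (-4 − -6)² = 40
  (4 − 1)² + (1 − -6)² = 58
  (-2 − 1)² + (5 − -6)² = 130
  (5 − 1)² + (6 − -6)² = 160
Minimum is attained by (-3, -4), so q lies in its Voronoi cell.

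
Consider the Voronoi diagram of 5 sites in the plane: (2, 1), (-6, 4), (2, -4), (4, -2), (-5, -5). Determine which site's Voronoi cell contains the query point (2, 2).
Nearest site = (2, 1)

The Voronoi cell of site s contains exactly those query points closer to s than to any other site. Compute squared distances from q = (2, 2) to each site:
  (2 − 2)² + (1 − 2)² = 1
  (4 − 2)² + (-2 − 2)² = 20
  (2 − 2)² + (-4 − 2)² = 36
  (-6 − 2)² + (4 − 2)² = 68
  (-5 − 2)² + (-5 − 2)² = 98
Minimum is attained by (2, 1), so q lies in its Voronoi cell.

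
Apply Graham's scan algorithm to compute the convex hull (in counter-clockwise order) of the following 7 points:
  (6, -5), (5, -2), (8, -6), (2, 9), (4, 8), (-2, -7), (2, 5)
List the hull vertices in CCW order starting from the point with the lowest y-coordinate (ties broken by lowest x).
Hull (CCW) = [(-2, -7), (8, -6), (4, 8), (2, 9)]

Graham scan procedure:
  1. Find the pivot p₀ = point with lowest y (tie → lowest x): (-2, -7).
  2. Sort the remaining points by polar angle around p₀.
  3. Walk through sorted points, maintaining a stack; pop the top while the last three entries make a non-left turn (cross product ≤ 0).
  4. Final stack is the convex hull in CCW order: (-2, -7), (8, -6), (4, 8), (2, 9).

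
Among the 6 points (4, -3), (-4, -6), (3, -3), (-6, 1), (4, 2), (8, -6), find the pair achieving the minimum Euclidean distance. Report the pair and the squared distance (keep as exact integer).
Pair = ((4, -3), (3, -3)); squared distance = 1

Compute all C(6, 2) = 15 pairwise squared distances (x_i − x_j)² + (y_i − y_j)². The minimum is 1, attained by the pair ((4, -3), (3, -3)).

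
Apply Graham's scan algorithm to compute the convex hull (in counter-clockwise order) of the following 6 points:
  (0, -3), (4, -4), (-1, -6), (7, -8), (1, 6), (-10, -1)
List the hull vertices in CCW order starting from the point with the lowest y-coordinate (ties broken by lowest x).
Hull (CCW) = [(7, -8), (1, 6), (-10, -1), (-1, -6)]

Graham scan procedure:
  1. Find the pivot p₀ = point with lowest y (tie → lowest x): (7, -8).
  2. Sort the remaining points by polar angle around p₀.
  3. Walk through sorted points, maintaining a stack; pop the top while the last three entries make a non-left turn (cross product ≤ 0).
  4. Final stack is the convex hull in CCW order: (7, -8), (1, 6), (-10, -1), (-1, -6).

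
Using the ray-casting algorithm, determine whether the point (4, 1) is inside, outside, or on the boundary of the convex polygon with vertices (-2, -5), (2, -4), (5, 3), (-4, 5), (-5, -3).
The point (4, 1) lies strictly inside the polygon

Cast a horizontal ray to the right from the query point and count how many polygon edges it crosses (each edge strictly once or zero times, handled with the usual half-open convention). 
Parity of crossings → odd ⇒ inside.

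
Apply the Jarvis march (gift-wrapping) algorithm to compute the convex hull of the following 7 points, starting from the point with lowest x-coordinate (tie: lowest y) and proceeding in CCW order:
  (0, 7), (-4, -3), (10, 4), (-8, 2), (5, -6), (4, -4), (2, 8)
Hull (CCW) = [(-8, 2), (-4, -3), (5, -6), (10, 4), (2, 8), (0, 7)]

Jarvis march: at each step, from the current hull vertex p, select the next vertex q as the point such that every other point lies strictly to the left of (or on) the directed line p → q. (Equivalently: for every other point r, the cross product (q − p) × (r − p) ≥ 0.)
Starting point (lowest x, tie lowest y): (-8, 2). Wrap until returning to start. Resulting hull: (-8, 2), (-4, -3), (5, -6), (10, 4), (2, 8), (0, 7).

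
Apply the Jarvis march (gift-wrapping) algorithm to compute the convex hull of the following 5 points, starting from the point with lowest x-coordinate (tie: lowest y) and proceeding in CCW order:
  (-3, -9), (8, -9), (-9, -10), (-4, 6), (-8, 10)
Hull (CCW) = [(-9, -10), (8, -9), (-4, 6), (-8, 10)]

Jarvis march: at each step, from the current hull vertex p, select the next vertex q as the point such that every other point lies strictly to the left of (or on) the directed line p → q. (Equivalently: for every other point r, the cross product (q − p) × (r − p) ≥ 0.)
Starting point (lowest x, tie lowest y): (-9, -10). Wrap until returning to start. Resulting hull: (-9, -10), (8, -9), (-4, 6), (-8, 10).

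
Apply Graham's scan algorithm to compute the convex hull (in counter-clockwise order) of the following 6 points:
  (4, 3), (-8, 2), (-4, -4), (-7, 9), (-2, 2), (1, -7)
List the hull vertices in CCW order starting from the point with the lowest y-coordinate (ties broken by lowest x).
Hull (CCW) = [(1, -7), (4, 3), (-7, 9), (-8, 2), (-4, -4)]

Graham scan procedure:
  1. Find the pivot p₀ = point with lowest y (tie → lowest x): (1, -7).
  2. Sort the remaining points by polar angle around p₀.
  3. Walk through sorted points, maintaining a stack; pop the top while the last three entries make a non-left turn (cross product ≤ 0).
  4. Final stack is the convex hull in CCW order: (1, -7), (4, 3), (-7, 9), (-8, 2), (-4, -4).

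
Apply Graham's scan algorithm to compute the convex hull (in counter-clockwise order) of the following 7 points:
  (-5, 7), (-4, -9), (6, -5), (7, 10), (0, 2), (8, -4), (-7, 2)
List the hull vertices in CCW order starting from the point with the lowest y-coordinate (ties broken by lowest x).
Hull (CCW) = [(-4, -9), (6, -5), (8, -4), (7, 10), (-5, 7), (-7, 2)]

Graham scan procedure:
  1. Find the pivot p₀ = point with lowest y (tie → lowest x): (-4, -9).
  2. Sort the remaining points by polar angle around p₀.
  3. Walk through sorted points, maintaining a stack; pop the top while the last three entries make a non-left turn (cross product ≤ 0).
  4. Final stack is the convex hull in CCW order: (-4, -9), (6, -5), (8, -4), (7, 10), (-5, 7), (-7, 2).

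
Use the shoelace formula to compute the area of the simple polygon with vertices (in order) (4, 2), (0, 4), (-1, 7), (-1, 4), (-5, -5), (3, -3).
Area = 48

Shoelace formula: Area = (1/2) |Σ_i (x_i · y_{i+1} − x_{i+1} · y_i)| (indices mod n). Compute each cross term:
  (4)(4) − (0)(2) = 16
  (0)(7) − (-1)(4) = 4
  (-1)(4) − (-1)(7) = 3
  (-1)(-5) − (-5)(4) = 25
  (-5)(-3) − (3)(-5) = 30
  (3)(2) − (4)(-3) = 18
Sum = 96, so (signed) Area = 96/2 = 48, |Area| = 48.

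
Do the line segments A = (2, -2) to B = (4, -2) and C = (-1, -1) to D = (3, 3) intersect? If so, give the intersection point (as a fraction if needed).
No (intersection of containing lines falls outside at least one segment)

Parametrize and solve: t = -2, s = -1/4. At least one of these is outside [0, 1], so the segments do not intersect.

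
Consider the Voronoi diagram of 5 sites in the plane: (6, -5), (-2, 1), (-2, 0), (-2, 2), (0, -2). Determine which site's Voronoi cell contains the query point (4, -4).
Nearest site = (6, -5)

The Voronoi cell of site s contains exactly those query points closer to s than to any other site. Compute squared distances from q = (4, -4) to each site:
  (6 − 4)² + (-5 − -4)² = 5
  (0 − 4)² + (-2 − -4)² = 20
  (-2 − 4)² + (0 − -4)² = 52
  (-2 − 4)² + (1 − -4)² = 61
  (-2 − 4)² + (2 − -4)² = 72
Minimum is attained by (6, -5), so q lies in its Voronoi cell.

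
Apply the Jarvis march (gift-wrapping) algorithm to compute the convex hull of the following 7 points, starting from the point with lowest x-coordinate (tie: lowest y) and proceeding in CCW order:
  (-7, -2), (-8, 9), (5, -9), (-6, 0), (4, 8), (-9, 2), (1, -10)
Hull (CCW) = [(-9, 2), (-7, -2), (1, -10), (5, -9), (4, 8), (-8, 9)]

Jarvis march: at each step, from the current hull vertex p, select the next vertex q as the point such that every other point lies strictly to the left of (or on) the directed line p → q. (Equivalently: for every other point r, the cross product (q − p) × (r − p) ≥ 0.)
Starting point (lowest x, tie lowest y): (-9, 2). Wrap until returning to start. Resulting hull: (-9, 2), (-7, -2), (1, -10), (5, -9), (4, 8), (-8, 9).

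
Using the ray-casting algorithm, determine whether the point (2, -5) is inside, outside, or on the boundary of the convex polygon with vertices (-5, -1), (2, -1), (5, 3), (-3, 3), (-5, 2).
The point (2, -5) lies strictly outside the polygon

Cast a horizontal ray to the right from the query point and count how many polygon edges it crosses (each edge strictly once or zero times, handled with the usual half-open convention). 
Parity of crossings → even ⇒ outside.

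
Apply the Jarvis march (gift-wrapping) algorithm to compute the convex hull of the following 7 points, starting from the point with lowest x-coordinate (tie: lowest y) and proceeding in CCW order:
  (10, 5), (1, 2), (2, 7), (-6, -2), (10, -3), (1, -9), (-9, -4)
Hull (CCW) = [(-9, -4), (1, -9), (10, -3), (10, 5), (2, 7)]

Jarvis march: at each step, from the current hull vertex p, select the next vertex q as the point such that every other point lies strictly to the left of (or on) the directed line p → q. (Equivalently: for every other point r, the cross product (q − p) × (r − p) ≥ 0.)
Starting point (lowest x, tie lowest y): (-9, -4). Wrap until returning to start. Resulting hull: (-9, -4), (1, -9), (10, -3), (10, 5), (2, 7).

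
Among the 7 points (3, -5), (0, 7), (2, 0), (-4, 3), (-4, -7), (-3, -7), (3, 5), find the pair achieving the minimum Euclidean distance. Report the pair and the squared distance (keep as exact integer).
Pair = ((-4, -7), (-3, -7)); squared distance = 1

Compute all C(7, 2) = 21 pairwise squared distances (x_i − x_j)² + (y_i − y_j)². The minimum is 1, attained by the pair ((-4, -7), (-3, -7)).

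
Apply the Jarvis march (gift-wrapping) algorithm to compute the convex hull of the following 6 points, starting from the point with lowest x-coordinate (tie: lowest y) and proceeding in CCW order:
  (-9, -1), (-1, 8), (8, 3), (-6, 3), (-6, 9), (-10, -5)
Hull (CCW) = [(-10, -5), (8, 3), (-1, 8), (-6, 9), (-9, -1)]

Jarvis march: at each step, from the current hull vertex p, select the next vertex q as the point such that every other point lies strictly to the left of (or on) the directed line p → q. (Equivalently: for every other point r, the cross product (q − p) × (r − p) ≥ 0.)
Starting point (lowest x, tie lowest y): (-10, -5). Wrap until returning to start. Resulting hull: (-10, -5), (8, 3), (-1, 8), (-6, 9), (-9, -1).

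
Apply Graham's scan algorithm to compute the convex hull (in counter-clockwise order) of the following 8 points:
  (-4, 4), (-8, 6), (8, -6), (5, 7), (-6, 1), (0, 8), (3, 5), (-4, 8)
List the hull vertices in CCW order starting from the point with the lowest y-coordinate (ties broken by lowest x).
Hull (CCW) = [(8, -6), (5, 7), (0, 8), (-4, 8), (-8, 6), (-6, 1)]

Graham scan procedure:
  1. Find the pivot p₀ = point with lowest y (tie → lowest x): (8, -6).
  2. Sort the remaining points by polar angle around p₀.
  3. Walk through sorted points, maintaining a stack; pop the top while the last three entries make a non-left turn (cross product ≤ 0).
  4. Final stack is the convex hull in CCW order: (8, -6), (5, 7), (0, 8), (-4, 8), (-8, 6), (-6, 1).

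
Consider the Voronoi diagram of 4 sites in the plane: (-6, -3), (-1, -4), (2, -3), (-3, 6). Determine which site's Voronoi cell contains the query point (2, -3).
Nearest site = (2, -3)

The Voronoi cell of site s contains exactly those query points closer to s than to any other site. Compute squared distances from q = (2, -3) to each site:
  (2 − 2)² + (-3 − -3)² = 0
  (-1 − 2)² + (-4 − -3)² = 10
  (-6 − 2)² + (-3 − -3)² = 64
  (-3 − 2)² + (6 − -3)² = 106
Minimum is attained by (2, -3), so q lies in its Voronoi cell.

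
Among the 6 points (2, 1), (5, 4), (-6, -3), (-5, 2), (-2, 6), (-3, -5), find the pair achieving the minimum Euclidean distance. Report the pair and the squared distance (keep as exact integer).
Pair = ((-6, -3), (-3, -5)); squared distance = 13

Compute all C(6, 2) = 15 pairwise squared distances (x_i − x_j)² + (y_i − y_j)². The minimum is 13, attained by the pair ((-6, -3), (-3, -5)).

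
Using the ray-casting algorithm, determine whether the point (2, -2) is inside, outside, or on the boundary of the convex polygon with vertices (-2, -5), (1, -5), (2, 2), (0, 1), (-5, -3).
The point (2, -2) lies strictly outside the polygon

Cast a horizontal ray to the right from the query point and count how many polygon edges it crosses (each edge strictly once or zero times, handled with the usual half-open convention). 
Parity of crossings → even ⇒ outside.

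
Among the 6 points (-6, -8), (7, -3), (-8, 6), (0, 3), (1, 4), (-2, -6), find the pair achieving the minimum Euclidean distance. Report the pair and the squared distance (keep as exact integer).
Pair = ((0, 3), (1, 4)); squared distance = 2

Compute all C(6, 2) = 15 pairwise squared distances (x_i − x_j)² + (y_i − y_j)². The minimum is 2, attained by the pair ((0, 3), (1, 4)).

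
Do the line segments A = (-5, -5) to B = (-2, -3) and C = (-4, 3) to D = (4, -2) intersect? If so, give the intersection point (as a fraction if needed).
No (intersection of containing lines falls outside at least one segment)

Parametrize and solve: t = 69/31, s = 22/31. At least one of these is outside [0, 1], so the segments do not intersect.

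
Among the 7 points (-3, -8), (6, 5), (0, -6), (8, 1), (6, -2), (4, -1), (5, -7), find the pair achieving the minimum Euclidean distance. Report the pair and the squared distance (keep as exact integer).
Pair = ((6, -2), (4, -1)); squared distance = 5

Compute all C(7, 2) = 21 pairwise squared distances (x_i − x_j)² + (y_i − y_j)². The minimum is 5, attained by the pair ((6, -2), (4, -1)).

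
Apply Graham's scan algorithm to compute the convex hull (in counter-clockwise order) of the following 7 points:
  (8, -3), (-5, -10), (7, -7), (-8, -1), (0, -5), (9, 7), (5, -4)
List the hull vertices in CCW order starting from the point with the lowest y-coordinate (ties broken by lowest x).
Hull (CCW) = [(-5, -10), (7, -7), (8, -3), (9, 7), (-8, -1)]

Graham scan procedure:
  1. Find the pivot p₀ = point with lowest y (tie → lowest x): (-5, -10).
  2. Sort the remaining points by polar angle around p₀.
  3. Walk through sorted points, maintaining a stack; pop the top while the last three entries make a non-left turn (cross product ≤ 0).
  4. Final stack is the convex hull in CCW order: (-5, -10), (7, -7), (8, -3), (9, 7), (-8, -1).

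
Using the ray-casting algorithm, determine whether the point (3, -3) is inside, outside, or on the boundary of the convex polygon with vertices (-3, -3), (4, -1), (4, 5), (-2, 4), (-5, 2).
The point (3, -3) lies strictly outside the polygon

Cast a horizontal ray to the right from the query point and count how many polygon edges it crosses (each edge strictly once or zero times, handled with the usual half-open convention). 
Parity of crossings → even ⇒ outside.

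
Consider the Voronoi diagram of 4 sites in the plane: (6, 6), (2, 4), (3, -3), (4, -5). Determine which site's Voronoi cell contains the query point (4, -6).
Nearest site = (4, -5)

The Voronoi cell of site s contains exactly those query points closer to s than to any other site. Compute squared distances from q = (4, -6) to each site:
  (4 − 4)² + (-5 − -6)² = 1
  (3 − 4)² + (-3 − -6)² = 10
  (2 − 4)² + (4 − -6)² = 104
  (6 − 4)² + (6 − -6)² = 148
Minimum is attained by (4, -5), so q lies in its Voronoi cell.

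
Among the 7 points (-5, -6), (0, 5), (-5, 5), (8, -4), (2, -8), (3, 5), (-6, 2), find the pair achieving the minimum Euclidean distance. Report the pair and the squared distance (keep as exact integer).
Pair = ((0, 5), (3, 5)); squared distance = 9

Compute all C(7, 2) = 21 pairwise squared distances (x_i − x_j)² + (y_i − y_j)². The minimum is 9, attained by the pair ((0, 5), (3, 5)).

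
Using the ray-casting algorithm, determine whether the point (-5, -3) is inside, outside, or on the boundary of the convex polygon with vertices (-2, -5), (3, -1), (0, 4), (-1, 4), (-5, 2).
The point (-5, -3) lies strictly outside the polygon

Cast a horizontal ray to the right from the query point and count how many polygon edges it crosses (each edge strictly once or zero times, handled with the usual half-open convention). 
Parity of crossings → even ⇒ outside.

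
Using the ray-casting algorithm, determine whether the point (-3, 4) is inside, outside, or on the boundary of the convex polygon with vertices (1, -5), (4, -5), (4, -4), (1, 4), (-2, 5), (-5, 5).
The point (-3, 4) lies strictly inside the polygon

Cast a horizontal ray to the right from the query point and count how many polygon edges it crosses (each edge strictly once or zero times, handled with the usual half-open convention). 
Parity of crossings → odd ⇒ inside.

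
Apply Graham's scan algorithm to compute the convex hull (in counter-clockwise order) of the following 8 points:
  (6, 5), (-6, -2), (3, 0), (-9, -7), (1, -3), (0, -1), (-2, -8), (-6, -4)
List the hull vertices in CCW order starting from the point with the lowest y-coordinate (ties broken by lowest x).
Hull (CCW) = [(-2, -8), (3, 0), (6, 5), (-6, -2), (-9, -7)]

Graham scan procedure:
  1. Find the pivot p₀ = point with lowest y (tie → lowest x): (-2, -8).
  2. Sort the remaining points by polar angle around p₀.
  3. Walk through sorted points, maintaining a stack; pop the top while the last three entries make a non-left turn (cross product ≤ 0).
  4. Final stack is the convex hull in CCW order: (-2, -8), (3, 0), (6, 5), (-6, -2), (-9, -7).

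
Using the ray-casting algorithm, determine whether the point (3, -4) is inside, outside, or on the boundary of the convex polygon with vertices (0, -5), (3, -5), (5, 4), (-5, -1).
The point (3, -4) lies strictly inside the polygon

Cast a horizontal ray to the right from the query point and count how many polygon edges it crosses (each edge strictly once or zero times, handled with the usual half-open convention). 
Parity of crossings → odd ⇒ inside.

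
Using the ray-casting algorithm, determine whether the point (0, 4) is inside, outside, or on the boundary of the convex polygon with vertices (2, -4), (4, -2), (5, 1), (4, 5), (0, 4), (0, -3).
The point (0, 4) lies on the polygon boundary

Boundary check: the query satisfies the collinearity and bounding-box conditions for some polygon edge, so it lies exactly on the boundary.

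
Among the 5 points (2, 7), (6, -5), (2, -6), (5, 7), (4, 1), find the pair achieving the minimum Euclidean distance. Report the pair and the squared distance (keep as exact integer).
Pair = ((2, 7), (5, 7)); squared distance = 9

Compute all C(5, 2) = 10 pairwise squared distances (x_i − x_j)² + (y_i − y_j)². The minimum is 9, attained by the pair ((2, 7), (5, 7)).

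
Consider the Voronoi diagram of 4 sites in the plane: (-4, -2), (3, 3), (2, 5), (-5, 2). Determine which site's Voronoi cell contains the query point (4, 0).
Nearest site = (3, 3)

The Voronoi cell of site s contains exactly those query points closer to s than to any other site. Compute squared distances from q = (4, 0) to each site:
  (3 − 4)² + (3 − 0)² = 10
  (2 − 4)² + (5 − 0)² = 29
  (-4 − 4)² + (-2 − 0)² = 68
  (-5 − 4)² + (2 − 0)² = 85
Minimum is attained by (3, 3), so q lies in its Voronoi cell.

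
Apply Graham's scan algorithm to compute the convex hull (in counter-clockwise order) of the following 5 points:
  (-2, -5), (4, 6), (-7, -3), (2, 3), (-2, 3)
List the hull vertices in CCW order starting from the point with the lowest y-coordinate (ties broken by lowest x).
Hull (CCW) = [(-2, -5), (4, 6), (-2, 3), (-7, -3)]

Graham scan procedure:
  1. Find the pivot p₀ = point with lowest y (tie → lowest x): (-2, -5).
  2. Sort the remaining points by polar angle around p₀.
  3. Walk through sorted points, maintaining a stack; pop the top while the last three entries make a non-left turn (cross product ≤ 0).
  4. Final stack is the convex hull in CCW order: (-2, -5), (4, 6), (-2, 3), (-7, -3).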